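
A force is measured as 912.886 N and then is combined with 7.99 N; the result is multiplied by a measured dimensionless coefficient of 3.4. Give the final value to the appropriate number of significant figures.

912.886 N + 7.99 N = 920.876 N; the sum is limited to 2 decimal places (5 s.f.).
Carrying full precision, 920.876 × 3.4 = 3130.9784 N; 3.4 has 2 s.f., so the result keeps min(5, 2) = 2 s.f.
Rounded to 2 significant figures: 3.1 × 10³ N.

3.1 × 10³ N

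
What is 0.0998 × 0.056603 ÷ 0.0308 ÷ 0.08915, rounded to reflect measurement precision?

2.06

0.0998 × 0.056603 ÷ 0.0308 ÷ 0.08915 = 2.05730142544…
Multiplication/division keeps the fewest significant figures: 0.0998 → 3 s.f., 0.056603 → 5 s.f., 0.0308 → 3 s.f., 0.08915 → 4 s.f.; limit is 3.
Rounded to 3 significant figures: 2.06.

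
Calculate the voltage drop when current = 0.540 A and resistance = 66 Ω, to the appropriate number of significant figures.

voltage drop = 0.540 A × 66 Ω = 35.64 V.
0.540 has 3 significant figures; 66 has 2.
Division/multiplication keeps the fewest: 2 significant figures.
Rounded: 36 V.

36 V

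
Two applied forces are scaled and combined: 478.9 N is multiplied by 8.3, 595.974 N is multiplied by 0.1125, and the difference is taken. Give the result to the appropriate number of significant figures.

3.9 × 10^3 N

478.9 × 8.3 = 3974.87 → 4.0 × 10^3 N (2 s.f., last digit at the 10^2 place).
595.974 × 0.1125 = 67.047075 → 67.05 N (4 s.f., last digit at the 10^-2 place).
Difference: 3907.822925 N; keep the coarser place, 10^2.
Result: 3.9 × 10^3 N.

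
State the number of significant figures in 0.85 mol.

0.85: leading zeros are not significant.

2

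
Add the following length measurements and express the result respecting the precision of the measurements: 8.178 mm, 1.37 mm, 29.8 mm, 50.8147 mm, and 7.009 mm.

97.2 mm

8.178 mm + 1.37 mm + 29.8 mm + 50.8147 mm + 7.009 mm = 97.1717 mm.
Addition/subtraction keeps the fewest decimal places: 8.178 → 3 decimal places, 1.37 → 2 decimal places, 29.8 → 1 decimal place, 50.8147 → 4 decimal places, 7.009 → 3 decimal places; limit is 1.
Rounded to 1 decimal place: 97.2 mm.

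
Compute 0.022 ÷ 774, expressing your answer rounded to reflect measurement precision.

0.022 ÷ 774 = 0.0000284237726098…
Multiplication/division keeps the fewest significant figures: 0.022 → 2 s.f., 774 → 3 s.f.; limit is 2.
Rounded to 2 significant figures: 2.8 × 10⁻⁵.

2.8 × 10⁻⁵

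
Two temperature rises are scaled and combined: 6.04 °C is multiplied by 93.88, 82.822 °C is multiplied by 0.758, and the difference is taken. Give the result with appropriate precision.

504 °C

6.04 × 93.88 = 567.0352 → 567 °C (3 s.f., last digit at the 10^0 place).
82.822 × 0.758 = 62.779076 → 62.8 °C (3 s.f., last digit at the 10^-1 place).
Difference: 504.256124 °C; keep the coarser place, 10^0.
Result: 504 °C.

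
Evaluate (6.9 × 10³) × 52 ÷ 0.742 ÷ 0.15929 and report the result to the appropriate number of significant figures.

(6.9 × 10³) × 52 ÷ 0.742 ÷ 0.15929 = 3035708.15169…
Multiplication/division keeps the fewest significant figures: 6.9 × 10³ → 2 s.f., 52 → 2 s.f., 0.742 → 3 s.f., 0.15929 → 5 s.f.; limit is 2.
Rounded to 2 significant figures: 3.0 × 10⁶.

3.0 × 10⁶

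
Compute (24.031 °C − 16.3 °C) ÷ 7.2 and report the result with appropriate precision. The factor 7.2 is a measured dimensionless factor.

1.1 °C

24.031 °C − 16.3 °C = 7.731 °C; the difference is limited to 1 decimal place (2 s.f.).
Carrying full precision, 7.731 ÷ 7.2 = 1.07375 °C; 7.2 has 2 s.f., so the result keeps min(2, 2) = 2 s.f.
Rounded to 2 significant figures: 1.1 °C.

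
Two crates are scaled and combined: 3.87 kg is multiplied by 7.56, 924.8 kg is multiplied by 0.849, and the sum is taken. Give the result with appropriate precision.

8.14 × 10^2 kg

3.87 × 7.56 = 29.2572 → 29.3 kg (3 s.f., last digit at the 10^-1 place).
924.8 × 0.849 = 785.1552 → 785 kg (3 s.f., last digit at the 10^0 place).
Sum: 814.4124 kg; keep the coarser place, 10^0.
Result: 8.14 × 10^2 kg.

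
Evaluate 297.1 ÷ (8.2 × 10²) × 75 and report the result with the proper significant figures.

27

297.1 ÷ (8.2 × 10²) × 75 = 27.1737804878…
Multiplication/division keeps the fewest significant figures: 297.1 → 4 s.f., 8.2 × 10² → 2 s.f., 75 → 2 s.f.; limit is 2.
Rounded to 2 significant figures: 27.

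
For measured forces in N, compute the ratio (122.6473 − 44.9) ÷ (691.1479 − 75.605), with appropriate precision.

122.6473 − 44.9 = 77.7473, limited to 1 d.p. → 3 s.f.; 691.1479 − 75.605 = 615.5429, limited to 3 d.p. → 6 s.f.
Carrying full precision, 77.7473 ÷ 615.5429 = 0.126306874793…; keep min(3, 6) = 3 s.f.
Rounded to 3 significant figures: 0.126.

0.126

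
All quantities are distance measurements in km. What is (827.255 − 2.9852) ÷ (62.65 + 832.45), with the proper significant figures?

0.92087

827.255 − 2.9852 = 824.2698, limited to 3 d.p. → 6 s.f.; 62.65 + 832.45 = 895.10, limited to 2 d.p. → 5 s.f.
Carrying full precision, 824.2698 ÷ 895.10 = 0.92086895319…; keep min(6, 5) = 5 s.f.
Rounded to 5 significant figures: 0.92087.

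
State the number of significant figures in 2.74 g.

3

2.74: every digit is nonzero and significant.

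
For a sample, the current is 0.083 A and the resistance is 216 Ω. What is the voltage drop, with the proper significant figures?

voltage drop = 0.083 A × 216 Ω = 17.928 V.
0.083 has 2 significant figures; 216 has 3.
Division/multiplication keeps the fewest: 2 significant figures.
Rounded: 18 V.

18 V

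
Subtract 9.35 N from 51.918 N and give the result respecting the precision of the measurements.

42.57 N

51.918 N − 9.35 N = 42.568 N.
Addition/subtraction keeps the fewest decimal places: 51.918 → 3 decimal places, 9.35 → 2 decimal places; limit is 2.
Rounded to 2 decimal places: 42.57 N.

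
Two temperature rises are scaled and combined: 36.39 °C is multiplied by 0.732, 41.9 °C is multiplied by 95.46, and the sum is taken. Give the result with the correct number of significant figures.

4.03 × 10^3 °C

36.39 × 0.732 = 26.63748 → 26.6 °C (3 s.f., last digit at the 10^-1 place).
41.9 × 95.46 = 3999.774 → 4.00 × 10^3 °C (3 s.f., last digit at the 10^1 place).
Sum: 4026.41148 °C; keep the coarser place, 10^1.
Result: 4.03 × 10^3 °C.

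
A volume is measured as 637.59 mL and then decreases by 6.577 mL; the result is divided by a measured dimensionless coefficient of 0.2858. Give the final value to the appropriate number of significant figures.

637.59 mL − 6.577 mL = 631.013 mL; the difference is limited to 2 decimal places (5 s.f.).
Carrying full precision, 631.013 ÷ 0.2858 = 2207.88313506… mL; 0.2858 has 4 s.f., so the result keeps min(5, 4) = 4 s.f.
Rounded to 4 significant figures: 2208 mL.

2208 mL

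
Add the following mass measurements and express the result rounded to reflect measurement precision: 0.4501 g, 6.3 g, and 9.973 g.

16.7 g

0.4501 g + 6.3 g + 9.973 g = 16.7231 g.
Addition/subtraction keeps the fewest decimal places: 0.4501 → 4 decimal places, 6.3 → 1 decimal place, 9.973 → 3 decimal places; limit is 1.
Rounded to 1 decimal place: 16.7 g.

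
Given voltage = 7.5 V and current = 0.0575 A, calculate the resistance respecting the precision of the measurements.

1.3 × 10² Ω

resistance = 7.5 V ÷ 0.0575 A = 130.434782609… Ω.
7.5 has 2 significant figures; 0.0575 has 3.
Division/multiplication keeps the fewest: 2 significant figures.
Rounded: 1.3 × 10² Ω.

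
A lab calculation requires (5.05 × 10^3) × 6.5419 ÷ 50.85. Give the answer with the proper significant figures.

650.

(5.05 × 10^3) × 6.5419 ÷ 50.85 = 649.687217306…
Multiplication/division keeps the fewest significant figures: 5.05 × 10^3 → 3 s.f., 6.5419 → 5 s.f., 50.85 → 4 s.f.; limit is 3.
Rounded to 3 significant figures: 650.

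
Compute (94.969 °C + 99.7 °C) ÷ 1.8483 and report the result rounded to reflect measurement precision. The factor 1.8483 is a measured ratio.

1.053 × 10² °C

94.969 °C + 99.7 °C = 194.669 °C; the sum is limited to 1 decimal place (4 s.f.).
Carrying full precision, 194.669 ÷ 1.8483 = 105.323270032… °C; 1.8483 has 5 s.f., so the result keeps min(4, 5) = 4 s.f.
Rounded to 4 significant figures: 1.053 × 10² °C.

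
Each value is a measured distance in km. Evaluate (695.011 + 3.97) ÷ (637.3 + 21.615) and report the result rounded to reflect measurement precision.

695.011 + 3.97 = 698.981, limited to 2 d.p. → 5 s.f.; 637.3 + 21.615 = 658.915, limited to 1 d.p. → 4 s.f.
Carrying full precision, 698.981 ÷ 658.915 = 1.06080602202…; keep min(5, 4) = 4 s.f.
Rounded to 4 significant figures: 1.061.

1.061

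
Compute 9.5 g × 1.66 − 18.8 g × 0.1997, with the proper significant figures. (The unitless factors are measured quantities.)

9.5 × 1.66 = 15.77 → 16 g (2 s.f., last digit at the 10^0 place).
18.8 × 0.1997 = 3.75436 → 3.75 g (3 s.f., last digit at the 10^-2 place).
Difference: 12.01564 g; keep the coarser place, 10^0.
Result: 12 g.

12 g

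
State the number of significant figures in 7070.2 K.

7070.2: zeros between nonzero digits are significant.

5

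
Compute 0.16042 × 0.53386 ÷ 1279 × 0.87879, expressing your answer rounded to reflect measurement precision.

0.16042 × 0.53386 ÷ 1279 × 0.87879 = 0.0000588437654827…
Multiplication/division keeps the fewest significant figures: 0.16042 → 5 s.f., 0.53386 → 5 s.f., 1279 → 4 s.f., 0.87879 → 5 s.f.; limit is 4.
Rounded to 4 significant figures: 5.884 × 10⁻⁵.

5.884 × 10⁻⁵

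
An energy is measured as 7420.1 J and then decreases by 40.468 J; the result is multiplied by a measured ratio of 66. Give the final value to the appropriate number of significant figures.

7420.1 J − 40.468 J = 7379.632 J; the difference is limited to 1 decimal place (5 s.f.).
Carrying full precision, 7379.632 × 66 = 487055.712 J; 66 has 2 s.f., so the result keeps min(5, 2) = 2 s.f.
Rounded to 2 significant figures: 4.9 × 10^5 J.

4.9 × 10^5 J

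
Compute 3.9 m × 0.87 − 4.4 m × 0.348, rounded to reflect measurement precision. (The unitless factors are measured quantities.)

3.9 × 0.87 = 3.393 → 3.4 m (2 s.f., last digit at the 10^-1 place).
4.4 × 0.348 = 1.5312 → 1.5 m (2 s.f., last digit at the 10^-1 place).
Difference: 1.8618 m; keep the coarser place, 10^-1.
Result: 1.9 m.

1.9 m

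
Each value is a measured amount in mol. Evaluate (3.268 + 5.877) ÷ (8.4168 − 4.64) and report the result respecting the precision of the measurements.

3.268 + 5.877 = 9.145, limited to 3 d.p. → 4 s.f.; 8.4168 − 4.64 = 3.7768, limited to 2 d.p. → 3 s.f.
Carrying full precision, 9.145 ÷ 3.7768 = 2.42136199958…; keep min(4, 3) = 3 s.f.
Rounded to 3 significant figures: 2.42.

2.42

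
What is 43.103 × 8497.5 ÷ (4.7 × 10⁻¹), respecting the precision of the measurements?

43.103 × 8497.5 ÷ (4.7 × 10⁻¹) = 779293.069149…
Multiplication/division keeps the fewest significant figures: 43.103 → 5 s.f., 8497.5 → 5 s.f., 4.7 × 10⁻¹ → 2 s.f.; limit is 2.
Rounded to 2 significant figures: 7.8 × 10⁵.

7.8 × 10⁵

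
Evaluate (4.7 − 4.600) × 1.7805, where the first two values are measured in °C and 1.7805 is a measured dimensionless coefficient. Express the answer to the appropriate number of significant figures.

4.7 °C − 4.600 °C = 0.100 °C; the difference is limited to 1 decimal place (1 s.f.).
Carrying full precision, 0.100 × 1.7805 = 0.17805 °C; 1.7805 has 5 s.f., so the result keeps min(1, 5) = 1 s.f.
Rounded to 1 significant figure: 0.2 °C.

0.2 °C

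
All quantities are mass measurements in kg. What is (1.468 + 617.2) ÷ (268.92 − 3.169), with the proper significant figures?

2.328

1.468 + 617.2 = 618.668, limited to 1 d.p. → 4 s.f.; 268.92 − 3.169 = 265.751, limited to 2 d.p. → 5 s.f.
Carrying full precision, 618.668 ÷ 265.751 = 2.32799876576…; keep min(4, 5) = 4 s.f.
Rounded to 4 significant figures: 2.328.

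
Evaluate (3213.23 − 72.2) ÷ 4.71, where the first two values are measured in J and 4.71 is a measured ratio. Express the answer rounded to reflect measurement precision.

3213.23 J − 72.2 J = 3141.03 J; the difference is limited to 1 decimal place (5 s.f.).
Carrying full precision, 3141.03 ÷ 4.71 = 666.885350318… J; 4.71 has 3 s.f., so the result keeps min(5, 3) = 3 s.f.
Rounded to 3 significant figures: 667 J.

667 J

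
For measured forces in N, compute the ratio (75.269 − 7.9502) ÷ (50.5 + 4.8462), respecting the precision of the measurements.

1.22

75.269 − 7.9502 = 67.3188, limited to 3 d.p. → 5 s.f.; 50.5 + 4.8462 = 55.3462, limited to 1 d.p. → 3 s.f.
Carrying full precision, 67.3188 ÷ 55.3462 = 1.21632198778…; keep min(5, 3) = 3 s.f.
Rounded to 3 significant figures: 1.22.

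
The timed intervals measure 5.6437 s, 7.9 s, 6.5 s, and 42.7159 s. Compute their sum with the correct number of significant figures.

62.8 s

5.6437 s + 7.9 s + 6.5 s + 42.7159 s = 62.7596 s.
Addition/subtraction keeps the fewest decimal places: 5.6437 → 4 decimal places, 7.9 → 1 decimal place, 6.5 → 1 decimal place, 42.7159 → 4 decimal places; limit is 1.
Rounded to 1 decimal place: 62.8 s.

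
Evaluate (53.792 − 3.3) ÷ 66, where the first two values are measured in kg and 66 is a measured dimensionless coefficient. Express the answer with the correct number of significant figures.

7.7 × 10⁻¹ kg

53.792 kg − 3.3 kg = 50.492 kg; the difference is limited to 1 decimal place (3 s.f.).
Carrying full precision, 50.492 ÷ 66 = 0.76503030303… kg; 66 has 2 s.f., so the result keeps min(3, 2) = 2 s.f.
Rounded to 2 significant figures: 7.7 × 10⁻¹ kg.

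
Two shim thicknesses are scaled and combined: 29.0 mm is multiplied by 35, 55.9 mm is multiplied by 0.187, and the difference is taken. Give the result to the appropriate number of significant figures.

1.0 × 10^3 mm

29.0 × 35 = 1015 → 1.0 × 10^3 mm (2 s.f., last digit at the 10^2 place).
55.9 × 0.187 = 10.4533 → 10.5 mm (3 s.f., last digit at the 10^-1 place).
Difference: 1004.5467 mm; keep the coarser place, 10^2.
Result: 1.0 × 10^3 mm.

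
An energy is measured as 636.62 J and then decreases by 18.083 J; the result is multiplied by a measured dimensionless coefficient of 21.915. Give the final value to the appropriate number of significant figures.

636.62 J − 18.083 J = 618.537 J; the difference is limited to 2 decimal places (5 s.f.).
Carrying full precision, 618.537 × 21.915 = 13555.238355 J; 21.915 has 5 s.f., so the result keeps min(5, 5) = 5 s.f.
Rounded to 5 significant figures: 1.3555 × 10^4 J.

1.3555 × 10^4 J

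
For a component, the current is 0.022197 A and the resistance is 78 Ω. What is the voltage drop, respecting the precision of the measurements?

1.7 V

voltage drop = 0.022197 A × 78 Ω = 1.731366 V.
0.022197 has 5 significant figures; 78 has 2.
Division/multiplication keeps the fewest: 2 significant figures.
Rounded: 1.7 V.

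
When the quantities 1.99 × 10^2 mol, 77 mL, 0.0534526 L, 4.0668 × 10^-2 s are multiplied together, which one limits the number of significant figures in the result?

77 mL

1.99 × 10^2 mol → 3 s.f.; 77 mL → 2 s.f.; 0.0534526 L → 6 s.f.; 4.0668 × 10^-2 s → 5 s.f.
The fewest is 2 significant figures, from 77 mL.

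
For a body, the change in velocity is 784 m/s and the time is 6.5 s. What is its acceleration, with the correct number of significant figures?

acceleration = 784 m/s ÷ 6.5 s = 120.615384615… m/s².
784 has 3 significant figures; 6.5 has 2.
Division/multiplication keeps the fewest: 2 significant figures.
Rounded: 1.2 × 10^2 m/s².

1.2 × 10^2 m/s²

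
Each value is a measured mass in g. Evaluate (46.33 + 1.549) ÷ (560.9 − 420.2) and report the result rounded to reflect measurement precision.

0.3403

46.33 + 1.549 = 47.879, limited to 2 d.p. → 4 s.f.; 560.9 − 420.2 = 140.7, limited to 1 d.p. → 4 s.f.
Carrying full precision, 47.879 ÷ 140.7 = 0.340291400142…; keep min(4, 4) = 4 s.f.
Rounded to 4 significant figures: 0.3403.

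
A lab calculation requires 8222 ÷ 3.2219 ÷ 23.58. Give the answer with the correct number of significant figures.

8222 ÷ 3.2219 ÷ 23.58 = 108.2235099…
Multiplication/division keeps the fewest significant figures: 8222 → 4 s.f., 3.2219 → 5 s.f., 23.58 → 4 s.f.; limit is 4.
Rounded to 4 significant figures: 108.2.

108.2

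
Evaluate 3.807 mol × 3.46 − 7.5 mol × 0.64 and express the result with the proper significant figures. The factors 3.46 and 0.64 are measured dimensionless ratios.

3.807 × 3.46 = 13.17222 → 13.2 mol (3 s.f., last digit at the 10^-1 place).
7.5 × 0.64 = 4.8 → 4.8 mol (2 s.f., last digit at the 10^-1 place).
Difference: 8.37222 mol; keep the coarser place, 10^-1.
Result: 8.4 mol.

8.4 mol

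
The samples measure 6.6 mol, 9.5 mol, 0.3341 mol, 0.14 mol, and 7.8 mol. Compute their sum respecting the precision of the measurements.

24.4 mol

6.6 mol + 9.5 mol + 0.3341 mol + 0.14 mol + 7.8 mol = 24.3741 mol.
Addition/subtraction keeps the fewest decimal places: 6.6 → 1 decimal place, 9.5 → 1 decimal place, 0.3341 → 4 decimal places, 0.14 → 2 decimal places, 7.8 → 1 decimal place; limit is 1.
Rounded to 1 decimal place: 24.4 mol.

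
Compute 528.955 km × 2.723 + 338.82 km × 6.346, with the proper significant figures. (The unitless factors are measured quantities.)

3.590 × 10^3 km

528.955 × 2.723 = 1440.344465 → 1440. km (4 s.f., last digit at the 10^0 place).
338.82 × 6.346 = 2150.15172 → 2150. km (4 s.f., last digit at the 10^0 place).
Sum: 3590.496185 km; keep the coarser place, 10^0.
Result: 3.590 × 10^3 km.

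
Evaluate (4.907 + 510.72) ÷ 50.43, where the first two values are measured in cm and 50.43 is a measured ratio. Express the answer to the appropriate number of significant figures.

10.22 cm

4.907 cm + 510.72 cm = 515.627 cm; the sum is limited to 2 decimal places (5 s.f.).
Carrying full precision, 515.627 ÷ 50.43 = 10.224608368… cm; 50.43 has 4 s.f., so the result keeps min(5, 4) = 4 s.f.
Rounded to 4 significant figures: 10.22 cm.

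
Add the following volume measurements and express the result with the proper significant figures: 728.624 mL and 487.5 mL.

728.624 mL + 487.5 mL = 1216.124 mL.
Addition/subtraction keeps the fewest decimal places: 728.624 → 3 decimal places, 487.5 → 1 decimal place; limit is 1.
Rounded to 1 decimal place: 1216.1 mL.

1216.1 mL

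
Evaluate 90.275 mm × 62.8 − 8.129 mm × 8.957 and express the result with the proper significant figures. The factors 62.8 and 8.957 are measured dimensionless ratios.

5.60 × 10³ mm

90.275 × 62.8 = 5669.27 → 5.67 × 10³ mm (3 s.f., last digit at the 10^1 place).
8.129 × 8.957 = 72.811453 → 72.81 mm (4 s.f., last digit at the 10^-2 place).
Difference: 5596.458547 mm; keep the coarser place, 10^1.
Result: 5.60 × 10³ mm.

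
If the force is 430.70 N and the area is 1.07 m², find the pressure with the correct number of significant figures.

403 Pa

pressure = 430.70 N ÷ 1.07 m² = 402.523364486… Pa.
430.70 has 5 significant figures; 1.07 has 3.
Division/multiplication keeps the fewest: 3 significant figures.
Rounded: 403 Pa.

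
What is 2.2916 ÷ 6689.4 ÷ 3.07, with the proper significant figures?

1.12 × 10⁻⁴

2.2916 ÷ 6689.4 ÷ 3.07 = 0.000111586915329…
Multiplication/division keeps the fewest significant figures: 2.2916 → 5 s.f., 6689.4 → 5 s.f., 3.07 → 3 s.f.; limit is 3.
Rounded to 3 significant figures: 1.12 × 10⁻⁴.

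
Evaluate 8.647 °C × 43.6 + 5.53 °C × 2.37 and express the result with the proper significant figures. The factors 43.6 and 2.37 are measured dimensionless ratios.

390. °C

8.647 × 43.6 = 377.0092 → 377 °C (3 s.f., last digit at the 10^0 place).
5.53 × 2.37 = 13.1061 → 13.1 °C (3 s.f., last digit at the 10^-1 place).
Sum: 390.1153 °C; keep the coarser place, 10^0.
Result: 390. °C.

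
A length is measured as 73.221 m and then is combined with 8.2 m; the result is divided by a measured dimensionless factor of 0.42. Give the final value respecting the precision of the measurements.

73.221 m + 8.2 m = 81.421 m; the sum is limited to 1 decimal place (3 s.f.).
Carrying full precision, 81.421 ÷ 0.42 = 193.85952381… m; 0.42 has 2 s.f., so the result keeps min(3, 2) = 2 s.f.
Rounded to 2 significant figures: 1.9 × 10^2 m.

1.9 × 10^2 m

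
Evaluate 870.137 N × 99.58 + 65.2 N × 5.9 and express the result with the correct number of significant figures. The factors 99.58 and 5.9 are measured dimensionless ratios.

8.703 × 10⁴ N

870.137 × 99.58 = 86648.24246 → 8.665 × 10⁴ N (4 s.f., last digit at the 10^1 place).
65.2 × 5.9 = 384.68 → 3.8 × 10² N (2 s.f., last digit at the 10^1 place).
Sum: 87032.92246 N; keep the coarser place, 10^1.
Result: 8.703 × 10⁴ N.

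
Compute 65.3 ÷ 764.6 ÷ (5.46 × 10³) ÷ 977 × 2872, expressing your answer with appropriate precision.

65.3 ÷ 764.6 ÷ (5.46 × 10³) ÷ 977 × 2872 = 0.0000459807569766…
Multiplication/division keeps the fewest significant figures: 65.3 → 3 s.f., 764.6 → 4 s.f., 5.46 × 10³ → 3 s.f., 977 → 3 s.f., 2872 → 4 s.f.; limit is 3.
Rounded to 3 significant figures: 4.60 × 10⁻⁵.

4.60 × 10⁻⁵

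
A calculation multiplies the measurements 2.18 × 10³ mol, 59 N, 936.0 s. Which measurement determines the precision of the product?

2.18 × 10³ mol → 3 s.f.; 59 N → 2 s.f.; 936.0 s → 4 s.f.
The fewest is 2 significant figures, from 59 N.

59 N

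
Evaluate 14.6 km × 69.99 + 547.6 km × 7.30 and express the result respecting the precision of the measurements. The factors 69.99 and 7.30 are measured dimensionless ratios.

14.6 × 69.99 = 1021.854 → 1.02 × 10³ km (3 s.f., last digit at the 10^1 place).
547.6 × 7.30 = 3997.48 → 4.00 × 10³ km (3 s.f., last digit at the 10^1 place).
Sum: 5019.334 km; keep the coarser place, 10^1.
Result: 5.02 × 10³ km.

5.02 × 10³ km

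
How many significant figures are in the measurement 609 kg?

609: zeros between nonzero digits are significant.

3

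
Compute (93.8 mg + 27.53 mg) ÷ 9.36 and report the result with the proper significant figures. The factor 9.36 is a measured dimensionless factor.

93.8 mg + 27.53 mg = 121.33 mg; the sum is limited to 1 decimal place (4 s.f.).
Carrying full precision, 121.33 ÷ 9.36 = 12.9626068376… mg; 9.36 has 3 s.f., so the result keeps min(4, 3) = 3 s.f.
Rounded to 3 significant figures: 13.0 mg.

13.0 mg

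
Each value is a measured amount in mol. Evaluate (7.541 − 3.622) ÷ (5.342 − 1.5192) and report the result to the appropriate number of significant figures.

7.541 − 3.622 = 3.919, limited to 3 d.p. → 4 s.f.; 5.342 − 1.5192 = 3.8228, limited to 3 d.p. → 4 s.f.
Carrying full precision, 3.919 ÷ 3.8228 = 1.02516480067…; keep min(4, 4) = 4 s.f.
Rounded to 4 significant figures: 1.025.

1.025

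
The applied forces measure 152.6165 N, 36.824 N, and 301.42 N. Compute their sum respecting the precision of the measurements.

152.6165 N + 36.824 N + 301.42 N = 490.8605 N.
Addition/subtraction keeps the fewest decimal places: 152.6165 → 4 decimal places, 36.824 → 3 decimal places, 301.42 → 2 decimal places; limit is 2.
Rounded to 2 decimal places: 490.86 N.

490.86 N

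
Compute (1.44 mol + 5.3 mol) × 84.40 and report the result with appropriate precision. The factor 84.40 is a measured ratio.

1.44 mol + 5.3 mol = 6.74 mol; the sum is limited to 1 decimal place (2 s.f.).
Carrying full precision, 6.74 × 84.40 = 568.856 mol; 84.40 has 4 s.f., so the result keeps min(2, 4) = 2 s.f.
Rounded to 2 significant figures: 5.7 × 10² mol.

5.7 × 10² mol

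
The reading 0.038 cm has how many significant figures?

0.038: leading zeros are not significant.

2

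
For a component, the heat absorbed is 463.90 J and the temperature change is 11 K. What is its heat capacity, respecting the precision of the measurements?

42 J/K

heat capacity = 463.90 J ÷ 11 K = 42.1727272727… J/K.
463.90 has 5 significant figures; 11 has 2.
Division/multiplication keeps the fewest: 2 significant figures.
Rounded: 42 J/K.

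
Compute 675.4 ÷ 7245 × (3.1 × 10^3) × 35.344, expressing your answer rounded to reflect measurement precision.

675.4 ÷ 7245 × (3.1 × 10^3) × 35.344 = 10214.0989041…
Multiplication/division keeps the fewest significant figures: 675.4 → 4 s.f., 7245 → 4 s.f., 3.1 × 10^3 → 2 s.f., 35.344 → 5 s.f.; limit is 2.
Rounded to 2 significant figures: 1.0 × 10^4.

1.0 × 10^4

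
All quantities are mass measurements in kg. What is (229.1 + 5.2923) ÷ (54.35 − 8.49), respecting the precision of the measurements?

229.1 + 5.2923 = 234.3923, limited to 1 d.p. → 4 s.f.; 54.35 − 8.49 = 45.86, limited to 2 d.p. → 4 s.f.
Carrying full precision, 234.3923 ÷ 45.86 = 5.11104012211…; keep min(4, 4) = 4 s.f.
Rounded to 4 significant figures: 5.111.

5.111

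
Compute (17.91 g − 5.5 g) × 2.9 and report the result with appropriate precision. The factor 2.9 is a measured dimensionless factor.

36 g

17.91 g − 5.5 g = 12.41 g; the difference is limited to 1 decimal place (3 s.f.).
Carrying full precision, 12.41 × 2.9 = 35.989 g; 2.9 has 2 s.f., so the result keeps min(3, 2) = 2 s.f.
Rounded to 2 significant figures: 36 g.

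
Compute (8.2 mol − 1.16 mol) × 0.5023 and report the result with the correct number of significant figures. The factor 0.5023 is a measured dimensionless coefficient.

8.2 mol − 1.16 mol = 7.04 mol; the difference is limited to 1 decimal place (2 s.f.).
Carrying full precision, 7.04 × 0.5023 = 3.536192 mol; 0.5023 has 4 s.f., so the result keeps min(2, 4) = 2 s.f.
Rounded to 2 significant figures: 3.5 mol.

3.5 mol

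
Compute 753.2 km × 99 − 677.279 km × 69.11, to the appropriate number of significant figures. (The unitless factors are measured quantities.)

753.2 × 99 = 74566.8 → 7.5 × 10^4 km (2 s.f., last digit at the 10^3 place).
677.279 × 69.11 = 46806.75169 → 4.681 × 10^4 km (4 s.f., last digit at the 10^1 place).
Difference: 27760.04831 km; keep the coarser place, 10^3.
Result: 2.8 × 10^4 km.

2.8 × 10^4 km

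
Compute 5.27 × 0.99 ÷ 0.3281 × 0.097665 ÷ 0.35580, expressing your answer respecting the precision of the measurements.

5.27 × 0.99 ÷ 0.3281 × 0.097665 ÷ 0.35580 = 4.36488282991…
Multiplication/division keeps the fewest significant figures: 5.27 → 3 s.f., 0.99 → 2 s.f., 0.3281 → 4 s.f., 0.097665 → 5 s.f., 0.35580 → 5 s.f.; limit is 2.
Rounded to 2 significant figures: 4.4.

4.4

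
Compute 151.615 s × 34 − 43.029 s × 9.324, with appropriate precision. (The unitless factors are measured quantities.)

4.8 × 10³ s

151.615 × 34 = 5154.91 → 5.2 × 10³ s (2 s.f., last digit at the 10^2 place).
43.029 × 9.324 = 401.202396 → 401.2 s (4 s.f., last digit at the 10^-1 place).
Difference: 4753.707604 s; keep the coarser place, 10^2.
Result: 4.8 × 10³ s.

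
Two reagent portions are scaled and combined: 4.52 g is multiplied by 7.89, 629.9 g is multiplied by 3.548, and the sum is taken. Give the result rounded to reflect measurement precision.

4.52 × 7.89 = 35.6628 → 35.7 g (3 s.f., last digit at the 10^-1 place).
629.9 × 3.548 = 2234.8852 → 2.235 × 10³ g (4 s.f., last digit at the 10^0 place).
Sum: 2270.548 g; keep the coarser place, 10^0.
Result: 2271 g.

2271 g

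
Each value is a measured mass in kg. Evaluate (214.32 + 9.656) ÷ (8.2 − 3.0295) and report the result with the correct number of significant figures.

43

214.32 + 9.656 = 223.976, limited to 2 d.p. → 5 s.f.; 8.2 − 3.0295 = 5.1705, limited to 1 d.p. → 2 s.f.
Carrying full precision, 223.976 ÷ 5.1705 = 43.3180543468…; keep min(5, 2) = 2 s.f.
Rounded to 2 significant figures: 43.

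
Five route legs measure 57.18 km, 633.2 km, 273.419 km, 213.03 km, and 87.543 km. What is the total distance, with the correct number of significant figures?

57.18 km + 633.2 km + 273.419 km + 213.03 km + 87.543 km = 1264.372 km.
Addition/subtraction keeps the fewest decimal places: 57.18 → 2 decimal places, 633.2 → 1 decimal place, 273.419 → 3 decimal places, 213.03 → 2 decimal places, 87.543 → 3 decimal places; limit is 1.
Rounded to 1 decimal place: 1264.4 km.

1264.4 km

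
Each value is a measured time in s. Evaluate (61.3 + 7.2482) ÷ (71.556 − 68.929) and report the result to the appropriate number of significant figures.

61.3 + 7.2482 = 68.5482, limited to 1 d.p. → 3 s.f.; 71.556 − 68.929 = 2.627, limited to 3 d.p. → 4 s.f.
Carrying full precision, 68.5482 ÷ 2.627 = 26.0937190712…; keep min(3, 4) = 3 s.f.
Rounded to 3 significant figures: 26.1.

26.1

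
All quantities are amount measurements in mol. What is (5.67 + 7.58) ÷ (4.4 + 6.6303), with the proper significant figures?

1.20

5.67 + 7.58 = 13.25, limited to 2 d.p. → 4 s.f.; 4.4 + 6.6303 = 11.0303, limited to 1 d.p. → 3 s.f.
Carrying full precision, 13.25 ÷ 11.0303 = 1.20123659375…; keep min(4, 3) = 3 s.f.
Rounded to 3 significant figures: 1.20.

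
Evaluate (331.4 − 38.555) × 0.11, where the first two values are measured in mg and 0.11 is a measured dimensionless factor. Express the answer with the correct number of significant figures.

32 mg

331.4 mg − 38.555 mg = 292.845 mg; the difference is limited to 1 decimal place (4 s.f.).
Carrying full precision, 292.845 × 0.11 = 32.21295 mg; 0.11 has 2 s.f., so the result keeps min(4, 2) = 2 s.f.
Rounded to 2 significant figures: 32 mg.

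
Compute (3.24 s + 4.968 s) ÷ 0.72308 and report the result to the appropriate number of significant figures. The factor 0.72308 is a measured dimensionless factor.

11.4 s

3.24 s + 4.968 s = 8.208 s; the sum is limited to 2 decimal places (3 s.f.).
Carrying full precision, 8.208 ÷ 0.72308 = 11.3514410577… s; 0.72308 has 5 s.f., so the result keeps min(3, 5) = 3 s.f.
Rounded to 3 significant figures: 11.4 s.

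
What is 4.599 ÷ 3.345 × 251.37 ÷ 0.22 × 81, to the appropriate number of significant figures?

4.599 ÷ 3.345 × 251.37 ÷ 0.22 × 81 = 127245.686955…
Multiplication/division keeps the fewest significant figures: 4.599 → 4 s.f., 3.345 → 4 s.f., 251.37 → 5 s.f., 0.22 → 2 s.f., 81 → 2 s.f.; limit is 2.
Rounded to 2 significant figures: 1.3 × 10^5.

1.3 × 10^5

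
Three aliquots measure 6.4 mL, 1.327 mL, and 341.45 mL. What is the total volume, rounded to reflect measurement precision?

6.4 mL + 1.327 mL + 341.45 mL = 349.177 mL.
Addition/subtraction keeps the fewest decimal places: 6.4 → 1 decimal place, 1.327 → 3 decimal places, 341.45 → 2 decimal places; limit is 1.
Rounded to 1 decimal place: 349.2 mL.

349.2 mL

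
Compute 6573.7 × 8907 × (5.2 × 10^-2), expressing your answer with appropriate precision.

6573.7 × 8907 × (5.2 × 10^-2) = 3044701.1868
Multiplication/division keeps the fewest significant figures: 6573.7 → 5 s.f., 8907 → 4 s.f., 5.2 × 10^-2 → 2 s.f.; limit is 2.
Rounded to 2 significant figures: 3.0 × 10^6.

3.0 × 10^6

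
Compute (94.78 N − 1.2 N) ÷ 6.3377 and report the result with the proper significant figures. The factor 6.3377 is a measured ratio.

94.78 N − 1.2 N = 93.58 N; the difference is limited to 1 decimal place (3 s.f.).
Carrying full precision, 93.58 ÷ 6.3377 = 14.7656089749… N; 6.3377 has 5 s.f., so the result keeps min(3, 5) = 3 s.f.
Rounded to 3 significant figures: 14.8 N.

14.8 N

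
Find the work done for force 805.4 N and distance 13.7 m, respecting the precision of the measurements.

work done = 805.4 N × 13.7 m = 11033.98 J.
805.4 has 4 significant figures; 13.7 has 3.
Division/multiplication keeps the fewest: 3 significant figures.
Rounded: 1.10 × 10^4 J.

1.10 × 10^4 J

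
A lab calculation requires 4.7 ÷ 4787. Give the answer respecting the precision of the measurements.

9.8 × 10^-4

4.7 ÷ 4787 = 0.000981825778149…
Multiplication/division keeps the fewest significant figures: 4.7 → 2 s.f., 4787 → 4 s.f.; limit is 2.
Rounded to 2 significant figures: 9.8 × 10^-4.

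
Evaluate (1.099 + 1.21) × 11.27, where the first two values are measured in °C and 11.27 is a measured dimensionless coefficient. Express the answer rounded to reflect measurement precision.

1.099 °C + 1.21 °C = 2.309 °C; the sum is limited to 2 decimal places (3 s.f.).
Carrying full precision, 2.309 × 11.27 = 26.02243 °C; 11.27 has 4 s.f., so the result keeps min(3, 4) = 3 s.f.
Rounded to 3 significant figures: 26.0 °C.

26.0 °C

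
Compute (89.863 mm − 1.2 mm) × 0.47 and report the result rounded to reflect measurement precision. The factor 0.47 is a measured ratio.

42 mm

89.863 mm − 1.2 mm = 88.663 mm; the difference is limited to 1 decimal place (3 s.f.).
Carrying full precision, 88.663 × 0.47 = 41.67161 mm; 0.47 has 2 s.f., so the result keeps min(3, 2) = 2 s.f.
Rounded to 2 significant figures: 42 mm.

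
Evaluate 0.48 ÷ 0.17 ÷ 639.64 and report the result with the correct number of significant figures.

0.0044

0.48 ÷ 0.17 ÷ 639.64 = 0.00441424772022…
Multiplication/division keeps the fewest significant figures: 0.48 → 2 s.f., 0.17 → 2 s.f., 639.64 → 5 s.f.; limit is 2.
Rounded to 2 significant figures: 0.0044.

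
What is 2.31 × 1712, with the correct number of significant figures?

2.31 × 1712 = 3954.72
Multiplication/division keeps the fewest significant figures: 2.31 → 3 s.f., 1712 → 4 s.f.; limit is 3.
Rounded to 3 significant figures: 3.95 × 10³.

3.95 × 10³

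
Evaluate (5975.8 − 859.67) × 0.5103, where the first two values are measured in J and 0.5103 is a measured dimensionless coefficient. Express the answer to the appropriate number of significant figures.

5975.8 J − 859.67 J = 5116.13 J; the difference is limited to 1 decimal place (5 s.f.).
Carrying full precision, 5116.13 × 0.5103 = 2610.761139 J; 0.5103 has 4 s.f., so the result keeps min(5, 4) = 4 s.f.
Rounded to 4 significant figures: 2611 J.

2611 J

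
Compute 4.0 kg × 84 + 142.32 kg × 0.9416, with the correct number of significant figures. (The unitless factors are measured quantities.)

4.7 × 10^2 kg

4.0 × 84 = 336 → 3.4 × 10^2 kg (2 s.f., last digit at the 10^1 place).
142.32 × 0.9416 = 134.008512 → 134.0 kg (4 s.f., last digit at the 10^-1 place).
Sum: 470.008512 kg; keep the coarser place, 10^1.
Result: 4.7 × 10^2 kg.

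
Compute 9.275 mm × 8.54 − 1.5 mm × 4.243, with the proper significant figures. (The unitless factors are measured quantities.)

9.275 × 8.54 = 79.2085 → 79.2 mm (3 s.f., last digit at the 10^-1 place).
1.5 × 4.243 = 6.3645 → 6.4 mm (2 s.f., last digit at the 10^-1 place).
Difference: 72.844 mm; keep the coarser place, 10^-1.
Result: 72.8 mm.

72.8 mm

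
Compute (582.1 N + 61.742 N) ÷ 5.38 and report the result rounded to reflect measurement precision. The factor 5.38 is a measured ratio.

582.1 N + 61.742 N = 643.842 N; the sum is limited to 1 decimal place (4 s.f.).
Carrying full precision, 643.842 ÷ 5.38 = 119.673234201… N; 5.38 has 3 s.f., so the result keeps min(4, 3) = 3 s.f.
Rounded to 3 significant figures: 1.20 × 10^2 N.

1.20 × 10^2 N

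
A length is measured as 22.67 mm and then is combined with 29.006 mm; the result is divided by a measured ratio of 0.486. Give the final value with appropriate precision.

106 mm

22.67 mm + 29.006 mm = 51.676 mm; the sum is limited to 2 decimal places (4 s.f.).
Carrying full precision, 51.676 ÷ 0.486 = 106.329218107… mm; 0.486 has 3 s.f., so the result keeps min(4, 3) = 3 s.f.
Rounded to 3 significant figures: 106 mm.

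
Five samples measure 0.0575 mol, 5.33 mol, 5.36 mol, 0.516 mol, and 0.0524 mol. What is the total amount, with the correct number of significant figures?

11.32 mol

0.0575 mol + 5.33 mol + 5.36 mol + 0.516 mol + 0.0524 mol = 11.3159 mol.
Addition/subtraction keeps the fewest decimal places: 0.0575 → 4 decimal places, 5.33 → 2 decimal places, 5.36 → 2 decimal places, 0.516 → 3 decimal places, 0.0524 → 4 decimal places; limit is 2.
Rounded to 2 decimal places: 11.32 mol.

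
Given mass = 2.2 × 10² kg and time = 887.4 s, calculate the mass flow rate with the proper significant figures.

0.25 kg/s

mass flow rate = 2.2 × 10² kg ÷ 887.4 s = 0.247915258057… kg/s.
2.2 × 10² has 2 significant figures; 887.4 has 4.
Division/multiplication keeps the fewest: 2 significant figures.
Rounded: 0.25 kg/s.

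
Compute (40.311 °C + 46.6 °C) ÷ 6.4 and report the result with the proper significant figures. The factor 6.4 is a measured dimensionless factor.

14 °C

40.311 °C + 46.6 °C = 86.911 °C; the sum is limited to 1 decimal place (3 s.f.).
Carrying full precision, 86.911 ÷ 6.4 = 13.57984375 °C; 6.4 has 2 s.f., so the result keeps min(3, 2) = 2 s.f.
Rounded to 2 significant figures: 14 °C.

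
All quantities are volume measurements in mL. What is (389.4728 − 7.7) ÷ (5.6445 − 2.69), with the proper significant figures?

389.4728 − 7.7 = 381.7728, limited to 1 d.p. → 4 s.f.; 5.6445 − 2.69 = 2.9545, limited to 2 d.p. → 3 s.f.
Carrying full precision, 381.7728 ÷ 2.9545 = 129.217397191…; keep min(4, 3) = 3 s.f.
Rounded to 3 significant figures: 129.

129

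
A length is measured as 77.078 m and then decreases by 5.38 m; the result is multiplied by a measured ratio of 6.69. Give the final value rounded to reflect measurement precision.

4.80 × 10^2 m

77.078 m − 5.38 m = 71.698 m; the difference is limited to 2 decimal places (4 s.f.).
Carrying full precision, 71.698 × 6.69 = 479.65962 m; 6.69 has 3 s.f., so the result keeps min(4, 3) = 3 s.f.
Rounded to 3 significant figures: 4.80 × 10^2 m.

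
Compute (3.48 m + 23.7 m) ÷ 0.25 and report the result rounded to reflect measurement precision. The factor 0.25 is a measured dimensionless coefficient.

3.48 m + 23.7 m = 27.18 m; the sum is limited to 1 decimal place (3 s.f.).
Carrying full precision, 27.18 ÷ 0.25 = 108.72 m; 0.25 has 2 s.f., so the result keeps min(3, 2) = 2 s.f.
Rounded to 2 significant figures: 1.1 × 10^2 m.

1.1 × 10^2 m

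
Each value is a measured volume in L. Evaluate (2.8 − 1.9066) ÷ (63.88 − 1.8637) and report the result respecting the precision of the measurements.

0.01

2.8 − 1.9066 = 0.8934, limited to 1 d.p. → 1 s.f.; 63.88 − 1.8637 = 62.0163, limited to 2 d.p. → 4 s.f.
Carrying full precision, 0.8934 ÷ 62.0163 = 0.0144058900644…; keep min(1, 4) = 1 s.f.
Rounded to 1 significant figure: 0.01.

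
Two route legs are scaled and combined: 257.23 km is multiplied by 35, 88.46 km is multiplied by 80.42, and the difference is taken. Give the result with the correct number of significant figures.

1.9 × 10^3 km

257.23 × 35 = 9003.05 → 9.0 × 10^3 km (2 s.f., last digit at the 10^2 place).
88.46 × 80.42 = 7113.9532 → 7114 km (4 s.f., last digit at the 10^0 place).
Difference: 1889.0968 km; keep the coarser place, 10^2.
Result: 1.9 × 10^3 km.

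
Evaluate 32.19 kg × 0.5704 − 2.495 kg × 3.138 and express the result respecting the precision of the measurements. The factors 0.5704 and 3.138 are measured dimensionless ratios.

10.53 kg

32.19 × 0.5704 = 18.361176 → 18.36 kg (4 s.f., last digit at the 10^-2 place).
2.495 × 3.138 = 7.82931 → 7.829 kg (4 s.f., last digit at the 10^-3 place).
Difference: 10.531866 kg; keep the coarser place, 10^-2.
Result: 10.53 kg.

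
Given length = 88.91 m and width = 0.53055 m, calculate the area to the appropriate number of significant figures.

47.17 m²

area = 88.91 m × 0.53055 m = 47.1712005 m².
88.91 has 4 significant figures; 0.53055 has 5.
Division/multiplication keeps the fewest: 4 significant figures.
Rounded: 47.17 m².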